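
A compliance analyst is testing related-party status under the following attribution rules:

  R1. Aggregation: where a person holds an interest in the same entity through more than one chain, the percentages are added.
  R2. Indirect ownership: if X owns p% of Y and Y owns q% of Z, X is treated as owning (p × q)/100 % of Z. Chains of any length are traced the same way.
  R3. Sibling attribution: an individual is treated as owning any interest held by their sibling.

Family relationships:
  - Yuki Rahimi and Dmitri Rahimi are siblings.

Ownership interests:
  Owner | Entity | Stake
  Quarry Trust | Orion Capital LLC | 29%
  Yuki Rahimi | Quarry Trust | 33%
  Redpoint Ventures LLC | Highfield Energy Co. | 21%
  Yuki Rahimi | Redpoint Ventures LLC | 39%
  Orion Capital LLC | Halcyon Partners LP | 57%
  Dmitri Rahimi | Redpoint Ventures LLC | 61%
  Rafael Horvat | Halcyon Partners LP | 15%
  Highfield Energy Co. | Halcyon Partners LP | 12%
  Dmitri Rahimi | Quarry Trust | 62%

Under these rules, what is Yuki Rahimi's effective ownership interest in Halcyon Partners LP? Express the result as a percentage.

By sibling attribution (R3), Yuki Rahimi is treated as also owning Dmitri Rahimi's interest in Redpoint Ventures LLC, giving 39% + 61% = 100%.
By sibling attribution (R3), Yuki Rahimi is treated as also owning Dmitri Rahimi's interest in Quarry Trust, giving 33% + 62% = 95%.
Chain via Redpoint Ventures LLC → Highfield Energy Co. (R2): 100% × 21% × 12% = 2.52% of Halcyon Partners LP.
Chain via Quarry Trust → Orion Capital LLC (R2): 95% × 29% × 57% = 15.7035% of Halcyon Partners LP.
Aggregating (R1): 2.52% + 15.7035% = 18.2235%.

18.2235%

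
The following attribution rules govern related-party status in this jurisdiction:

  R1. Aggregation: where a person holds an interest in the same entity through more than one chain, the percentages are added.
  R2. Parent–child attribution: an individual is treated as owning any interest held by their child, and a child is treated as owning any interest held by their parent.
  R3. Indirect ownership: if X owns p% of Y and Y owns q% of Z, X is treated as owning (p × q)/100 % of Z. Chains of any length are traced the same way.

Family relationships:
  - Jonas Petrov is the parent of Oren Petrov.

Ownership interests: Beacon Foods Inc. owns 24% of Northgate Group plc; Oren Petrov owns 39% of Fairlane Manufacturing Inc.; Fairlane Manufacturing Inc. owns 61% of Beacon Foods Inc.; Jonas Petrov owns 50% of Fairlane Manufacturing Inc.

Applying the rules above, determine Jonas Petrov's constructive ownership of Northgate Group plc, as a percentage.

By parent–child attribution (R2), Jonas Petrov is treated as also owning Oren Petrov's interest in Fairlane Manufacturing Inc, giving 50% + 39% = 89%.
Chain via Fairlane Manufacturing Inc. → Beacon Foods Inc. (R3): 89% × 61% × 24% = 13.0296% of Northgate Group plc.

13.0296%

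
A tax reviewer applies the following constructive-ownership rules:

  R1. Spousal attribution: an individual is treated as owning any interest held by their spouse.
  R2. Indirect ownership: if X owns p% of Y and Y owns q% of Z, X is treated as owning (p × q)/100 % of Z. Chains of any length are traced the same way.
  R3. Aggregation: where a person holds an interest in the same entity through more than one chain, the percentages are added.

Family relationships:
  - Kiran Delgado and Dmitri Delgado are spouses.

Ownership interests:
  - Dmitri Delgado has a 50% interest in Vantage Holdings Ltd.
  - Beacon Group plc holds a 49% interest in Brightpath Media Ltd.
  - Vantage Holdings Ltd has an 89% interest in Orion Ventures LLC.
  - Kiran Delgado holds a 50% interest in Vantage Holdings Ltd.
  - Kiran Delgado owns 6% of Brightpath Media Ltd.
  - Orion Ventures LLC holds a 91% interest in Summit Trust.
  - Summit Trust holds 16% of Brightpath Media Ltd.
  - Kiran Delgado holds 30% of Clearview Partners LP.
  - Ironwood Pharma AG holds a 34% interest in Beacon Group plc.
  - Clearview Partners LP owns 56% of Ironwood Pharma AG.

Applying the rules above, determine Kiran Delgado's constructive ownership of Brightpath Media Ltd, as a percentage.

By spousal attribution (R1), Kiran Delgado is treated as also owning Dmitri Delgado's interest in Vantage Holdings Ltd, giving 50% + 50% = 100%.
Chain via Vantage Holdings Ltd → Orion Ventures LLC → Summit Trust (R2): 100% × 89% × 91% × 16% = 12.9584% of Brightpath Media Ltd.
Chain via Clearview Partners LP → Ironwood Pharma AG → Beacon Group plc (R2): 30% × 56% × 34% × 49% = 2.79888% of Brightpath Media Ltd.
Direct interest in Brightpath Media Ltd: 6%.
Aggregating (R3): 12.9584% + 2.79888% + 6% = 21.75728%.

21.75728%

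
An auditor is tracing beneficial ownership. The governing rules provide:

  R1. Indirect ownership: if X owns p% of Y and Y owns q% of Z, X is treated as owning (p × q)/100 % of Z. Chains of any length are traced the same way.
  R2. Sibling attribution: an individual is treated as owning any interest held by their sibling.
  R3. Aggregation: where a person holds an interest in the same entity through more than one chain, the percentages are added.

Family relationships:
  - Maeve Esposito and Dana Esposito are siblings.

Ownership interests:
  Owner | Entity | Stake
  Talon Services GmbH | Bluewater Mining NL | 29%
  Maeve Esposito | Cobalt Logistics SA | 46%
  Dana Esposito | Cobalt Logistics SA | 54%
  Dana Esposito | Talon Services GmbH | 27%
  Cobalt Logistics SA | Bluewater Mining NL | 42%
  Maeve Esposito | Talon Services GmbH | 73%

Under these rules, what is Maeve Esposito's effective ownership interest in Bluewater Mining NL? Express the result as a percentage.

By sibling attribution (R2), Maeve Esposito is treated as also owning Dana Esposito's interest in Cobalt Logistics SA, giving 46% + 54% = 100%.
By sibling attribution (R2), Maeve Esposito is treated as also owning Dana Esposito's interest in Talon Services GmbH, giving 73% + 27% = 100%.
Chain via Cobalt Logistics SA (R1): 100% × 42% = 42% of Bluewater Mining NL.
Chain via Talon Services GmbH (R1): 100% × 29% = 29% of Bluewater Mining NL.
Aggregating (R3): 42% + 29% = 71%.

71%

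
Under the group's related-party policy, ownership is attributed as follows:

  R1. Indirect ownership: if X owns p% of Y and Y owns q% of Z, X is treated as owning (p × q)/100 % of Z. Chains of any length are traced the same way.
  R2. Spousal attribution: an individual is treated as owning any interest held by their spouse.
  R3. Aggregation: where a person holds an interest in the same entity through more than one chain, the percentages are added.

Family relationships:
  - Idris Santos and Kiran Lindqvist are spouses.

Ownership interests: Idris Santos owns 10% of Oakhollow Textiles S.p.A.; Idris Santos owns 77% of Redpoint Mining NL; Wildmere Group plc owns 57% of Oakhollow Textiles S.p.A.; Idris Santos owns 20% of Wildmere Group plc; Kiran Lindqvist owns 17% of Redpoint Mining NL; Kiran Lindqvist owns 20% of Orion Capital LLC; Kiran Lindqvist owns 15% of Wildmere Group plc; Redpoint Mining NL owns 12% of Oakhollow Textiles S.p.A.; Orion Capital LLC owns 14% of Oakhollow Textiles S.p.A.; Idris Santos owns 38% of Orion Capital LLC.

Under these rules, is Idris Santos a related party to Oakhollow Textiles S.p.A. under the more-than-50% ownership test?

No

By spousal attribution (R2), Idris Santos is treated as also owning Kiran Lindqvist's interest in Redpoint Mining NL, giving 77% + 17% = 94%.
By spousal attribution (R2), Idris Santos is treated as also owning Kiran Lindqvist's interest in Wildmere Group plc, giving 20% + 15% = 35%.
By spousal attribution (R2), Idris Santos is treated as also owning Kiran Lindqvist's interest in Orion Capital LLC, giving 38% + 20% = 58%.
Chain via Redpoint Mining NL (R1): 94% × 12% = 11.28% of Oakhollow Textiles S.p.A.
Chain via Wildmere Group plc (R1): 35% × 57% = 19.95% of Oakhollow Textiles S.p.A.
Chain via Orion Capital LLC (R1): 58% × 14% = 8.12% of Oakhollow Textiles S.p.A.
Direct interest in Oakhollow Textiles S.p.A: 10%.
Aggregating (R3): 11.28% + 19.95% + 8.12% + 10% = 49.35%.
49.35% does not exceed the 50% threshold, so Idris is not a related party to Oakhollow Textiles S.p.A.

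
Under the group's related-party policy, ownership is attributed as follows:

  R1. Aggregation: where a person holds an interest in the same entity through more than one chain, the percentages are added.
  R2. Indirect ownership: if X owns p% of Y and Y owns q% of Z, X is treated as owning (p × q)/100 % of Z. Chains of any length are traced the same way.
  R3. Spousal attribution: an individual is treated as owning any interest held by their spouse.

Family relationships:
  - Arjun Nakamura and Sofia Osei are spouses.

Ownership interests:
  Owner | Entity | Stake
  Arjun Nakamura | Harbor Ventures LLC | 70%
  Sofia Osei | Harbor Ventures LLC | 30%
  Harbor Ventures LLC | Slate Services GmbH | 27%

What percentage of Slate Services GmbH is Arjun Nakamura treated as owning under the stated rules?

By spousal attribution (R3), Arjun Nakamura is treated as also owning Sofia Osei's interest in Harbor Ventures LLC, giving 70% + 30% = 100%.
Chain via Harbor Ventures LLC (R2): 100% × 27% = 27% of Slate Services GmbH.

27%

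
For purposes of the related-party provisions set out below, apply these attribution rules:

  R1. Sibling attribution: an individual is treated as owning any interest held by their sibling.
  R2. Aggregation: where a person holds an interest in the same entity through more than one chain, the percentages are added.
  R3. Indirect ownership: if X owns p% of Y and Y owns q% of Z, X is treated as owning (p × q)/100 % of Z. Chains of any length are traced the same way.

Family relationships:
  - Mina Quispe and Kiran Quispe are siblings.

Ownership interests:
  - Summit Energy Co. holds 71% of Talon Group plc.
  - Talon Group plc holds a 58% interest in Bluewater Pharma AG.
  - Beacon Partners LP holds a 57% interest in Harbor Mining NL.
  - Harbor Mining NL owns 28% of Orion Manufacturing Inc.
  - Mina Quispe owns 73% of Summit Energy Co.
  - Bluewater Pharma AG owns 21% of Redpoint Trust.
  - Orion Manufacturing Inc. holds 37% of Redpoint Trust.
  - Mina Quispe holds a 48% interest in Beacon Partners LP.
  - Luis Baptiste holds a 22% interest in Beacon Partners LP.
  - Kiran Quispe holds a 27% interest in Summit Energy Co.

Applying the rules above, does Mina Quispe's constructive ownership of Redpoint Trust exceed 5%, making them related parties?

By sibling attribution (R1), Mina Quispe is treated as also owning Kiran Quispe's interest in Summit Energy Co, giving 73% + 27% = 100%.
Chain via Summit Energy Co. → Talon Group plc → Bluewater Pharma AG (R3): 100% × 71% × 58% × 21% = 8.6478% of Redpoint Trust.
Chain via Beacon Partners LP → Harbor Mining NL → Orion Manufacturing Inc. (R3): 48% × 57% × 28% × 37% = 2.834496% of Redpoint Trust.
Aggregating (R2): 8.6478% + 2.834496% = 11.482296%.
11.482296% exceeds the 5% threshold, so Mina is a related party to Redpoint Trust.

Yes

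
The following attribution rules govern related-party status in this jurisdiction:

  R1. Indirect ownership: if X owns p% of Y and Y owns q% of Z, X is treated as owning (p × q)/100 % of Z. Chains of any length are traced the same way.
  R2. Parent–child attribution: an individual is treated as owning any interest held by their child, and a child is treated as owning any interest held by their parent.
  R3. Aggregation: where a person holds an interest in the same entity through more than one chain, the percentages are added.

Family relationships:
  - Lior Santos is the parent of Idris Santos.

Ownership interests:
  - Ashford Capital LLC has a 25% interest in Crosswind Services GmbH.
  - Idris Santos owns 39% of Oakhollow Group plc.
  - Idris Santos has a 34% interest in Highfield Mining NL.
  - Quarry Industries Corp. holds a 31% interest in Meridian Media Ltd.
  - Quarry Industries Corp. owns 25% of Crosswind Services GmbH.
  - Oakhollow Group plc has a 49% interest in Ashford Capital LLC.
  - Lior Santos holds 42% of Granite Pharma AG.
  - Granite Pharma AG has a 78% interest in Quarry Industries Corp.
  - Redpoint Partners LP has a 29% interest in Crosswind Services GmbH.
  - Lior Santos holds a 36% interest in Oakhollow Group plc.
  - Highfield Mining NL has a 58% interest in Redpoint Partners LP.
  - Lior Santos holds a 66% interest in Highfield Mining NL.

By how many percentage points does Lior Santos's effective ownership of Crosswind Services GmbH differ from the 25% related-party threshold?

By parent–child attribution (R2), Lior Santos is treated as also owning Idris Santos's interest in Highfield Mining NL, giving 66% + 34% = 100%.
By parent–child attribution (R2), Lior Santos is treated as also owning Idris Santos's interest in Oakhollow Group plc, giving 36% + 39% = 75%.
Chain via Highfield Mining NL → Redpoint Partners LP (R1): 100% × 58% × 29% = 16.82% of Crosswind Services GmbH.
Chain via Granite Pharma AG → Quarry Industries Corp. (R1): 42% × 78% × 25% = 8.19% of Crosswind Services GmbH.
Chain via Oakhollow Group plc → Ashford Capital LLC (R1): 75% × 49% × 25% = 9.1875% of Crosswind Services GmbH.
Aggregating (R3): 16.82% + 8.19% + 9.1875% = 34.1975%.
34.1975% exceeds the 25% threshold by 9.1975 percentage points.

9.1975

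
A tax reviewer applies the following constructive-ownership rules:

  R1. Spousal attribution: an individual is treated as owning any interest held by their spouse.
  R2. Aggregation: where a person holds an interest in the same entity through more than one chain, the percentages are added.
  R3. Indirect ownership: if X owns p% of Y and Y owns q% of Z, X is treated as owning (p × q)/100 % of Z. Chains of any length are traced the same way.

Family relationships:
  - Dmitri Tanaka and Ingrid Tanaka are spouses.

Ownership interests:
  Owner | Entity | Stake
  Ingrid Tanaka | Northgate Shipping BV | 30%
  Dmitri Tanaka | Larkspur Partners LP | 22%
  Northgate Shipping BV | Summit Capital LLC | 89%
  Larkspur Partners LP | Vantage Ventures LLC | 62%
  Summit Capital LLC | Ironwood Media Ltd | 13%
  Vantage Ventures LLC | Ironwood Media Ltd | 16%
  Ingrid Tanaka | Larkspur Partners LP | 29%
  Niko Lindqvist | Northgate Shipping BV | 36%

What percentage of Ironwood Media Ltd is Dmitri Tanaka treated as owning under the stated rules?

By spousal attribution (R1), Dmitri Tanaka is treated as also owning Ingrid Tanaka's interest in Larkspur Partners LP, giving 22% + 29% = 51%.
By spousal attribution (R1), Dmitri Tanaka is treated as owning Ingrid Tanaka's 30% interest in Northgate Shipping BV.
Chain via Larkspur Partners LP → Vantage Ventures LLC (R3): 51% × 62% × 16% = 5.0592% of Ironwood Media Ltd.
Chain via Northgate Shipping BV → Summit Capital LLC (R3): 30% × 89% × 13% = 3.471% of Ironwood Media Ltd.
Aggregating (R2): 5.0592% + 3.471% = 8.5302%.

8.5302%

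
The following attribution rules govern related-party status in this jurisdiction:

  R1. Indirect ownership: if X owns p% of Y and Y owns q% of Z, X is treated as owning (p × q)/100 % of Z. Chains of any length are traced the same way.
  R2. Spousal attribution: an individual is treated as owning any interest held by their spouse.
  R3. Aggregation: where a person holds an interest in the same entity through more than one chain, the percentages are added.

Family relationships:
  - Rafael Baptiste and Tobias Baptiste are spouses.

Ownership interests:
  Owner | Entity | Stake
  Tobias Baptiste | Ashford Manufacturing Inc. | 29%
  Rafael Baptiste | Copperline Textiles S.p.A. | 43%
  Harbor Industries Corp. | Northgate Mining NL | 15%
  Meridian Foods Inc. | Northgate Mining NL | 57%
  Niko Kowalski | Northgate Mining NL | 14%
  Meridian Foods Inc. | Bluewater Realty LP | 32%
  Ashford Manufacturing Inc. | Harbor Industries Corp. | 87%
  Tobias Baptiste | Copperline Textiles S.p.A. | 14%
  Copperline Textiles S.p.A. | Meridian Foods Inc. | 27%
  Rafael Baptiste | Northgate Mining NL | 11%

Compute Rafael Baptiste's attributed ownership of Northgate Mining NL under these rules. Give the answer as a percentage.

23.5568%

By spousal attribution (R2), Rafael Baptiste is treated as also owning Tobias Baptiste's interest in Copperline Textiles S.p.A, giving 43% + 14% = 57%.
By spousal attribution (R2), Rafael Baptiste is treated as owning Tobias Baptiste's 29% interest in Ashford Manufacturing Inc.
Chain via Copperline Textiles S.p.A. → Meridian Foods Inc. (R1): 57% × 27% × 57% = 8.7723% of Northgate Mining NL.
Direct interest in Northgate Mining NL: 11%.
Chain via Ashford Manufacturing Inc. → Harbor Industries Corp. (R1): 29% × 87% × 15% = 3.7845% of Northgate Mining NL.
Aggregating (R3): 8.7723% + 11% + 3.7845% = 23.5568%.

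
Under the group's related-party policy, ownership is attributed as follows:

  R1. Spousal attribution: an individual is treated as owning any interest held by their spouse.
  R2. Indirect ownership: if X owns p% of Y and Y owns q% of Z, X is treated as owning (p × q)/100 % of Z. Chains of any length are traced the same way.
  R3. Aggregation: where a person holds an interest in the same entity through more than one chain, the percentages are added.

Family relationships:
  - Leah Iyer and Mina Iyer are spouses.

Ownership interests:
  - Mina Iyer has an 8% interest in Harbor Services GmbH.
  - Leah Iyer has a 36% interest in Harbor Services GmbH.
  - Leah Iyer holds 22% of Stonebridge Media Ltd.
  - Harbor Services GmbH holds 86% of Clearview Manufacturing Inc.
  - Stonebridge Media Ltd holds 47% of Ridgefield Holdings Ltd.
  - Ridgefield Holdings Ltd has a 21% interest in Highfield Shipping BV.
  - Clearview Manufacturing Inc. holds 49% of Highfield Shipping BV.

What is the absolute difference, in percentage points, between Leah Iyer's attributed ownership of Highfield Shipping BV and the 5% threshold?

By spousal attribution (R1), Leah Iyer is treated as also owning Mina Iyer's interest in Harbor Services GmbH, giving 36% + 8% = 44%.
Chain via Harbor Services GmbH → Clearview Manufacturing Inc. (R2): 44% × 86% × 49% = 18.5416% of Highfield Shipping BV.
Chain via Stonebridge Media Ltd → Ridgefield Holdings Ltd (R2): 22% × 47% × 21% = 2.1714% of Highfield Shipping BV.
Aggregating (R3): 18.5416% + 2.1714% = 20.713%.
20.713% exceeds the 5% threshold by 15.713 percentage points.

15.713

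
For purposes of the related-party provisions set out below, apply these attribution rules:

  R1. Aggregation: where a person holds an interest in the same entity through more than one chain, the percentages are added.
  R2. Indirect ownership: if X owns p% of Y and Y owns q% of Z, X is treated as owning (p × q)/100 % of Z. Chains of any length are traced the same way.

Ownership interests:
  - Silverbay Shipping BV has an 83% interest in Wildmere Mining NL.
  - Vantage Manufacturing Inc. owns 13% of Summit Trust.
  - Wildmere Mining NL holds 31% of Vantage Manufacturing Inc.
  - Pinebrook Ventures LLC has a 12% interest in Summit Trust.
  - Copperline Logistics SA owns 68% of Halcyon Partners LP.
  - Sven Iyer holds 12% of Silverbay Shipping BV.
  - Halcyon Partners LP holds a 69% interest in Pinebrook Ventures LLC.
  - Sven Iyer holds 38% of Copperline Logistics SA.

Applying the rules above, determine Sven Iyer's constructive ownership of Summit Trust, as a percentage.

Chain via Silverbay Shipping BV → Wildmere Mining NL → Vantage Manufacturing Inc. (R2): 12% × 83% × 31% × 13% = 0.401388% of Summit Trust.
Chain via Copperline Logistics SA → Halcyon Partners LP → Pinebrook Ventures LLC (R2): 38% × 68% × 69% × 12% = 2.139552% of Summit Trust.
Aggregating (R1): 0.401388% + 2.139552% = 2.54094%.

2.54094%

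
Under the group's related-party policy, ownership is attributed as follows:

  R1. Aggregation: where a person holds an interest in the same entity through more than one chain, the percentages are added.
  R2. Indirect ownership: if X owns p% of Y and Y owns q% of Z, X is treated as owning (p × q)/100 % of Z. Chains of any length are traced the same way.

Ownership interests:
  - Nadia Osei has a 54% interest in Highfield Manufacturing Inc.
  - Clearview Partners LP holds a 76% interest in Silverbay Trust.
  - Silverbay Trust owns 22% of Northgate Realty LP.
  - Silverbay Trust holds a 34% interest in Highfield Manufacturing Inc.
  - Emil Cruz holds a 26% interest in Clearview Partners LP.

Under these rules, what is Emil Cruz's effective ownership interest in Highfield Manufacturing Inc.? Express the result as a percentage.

6.7184%

Chain via Clearview Partners LP → Silverbay Trust (R2): 26% × 76% × 34% = 6.7184% of Highfield Manufacturing Inc.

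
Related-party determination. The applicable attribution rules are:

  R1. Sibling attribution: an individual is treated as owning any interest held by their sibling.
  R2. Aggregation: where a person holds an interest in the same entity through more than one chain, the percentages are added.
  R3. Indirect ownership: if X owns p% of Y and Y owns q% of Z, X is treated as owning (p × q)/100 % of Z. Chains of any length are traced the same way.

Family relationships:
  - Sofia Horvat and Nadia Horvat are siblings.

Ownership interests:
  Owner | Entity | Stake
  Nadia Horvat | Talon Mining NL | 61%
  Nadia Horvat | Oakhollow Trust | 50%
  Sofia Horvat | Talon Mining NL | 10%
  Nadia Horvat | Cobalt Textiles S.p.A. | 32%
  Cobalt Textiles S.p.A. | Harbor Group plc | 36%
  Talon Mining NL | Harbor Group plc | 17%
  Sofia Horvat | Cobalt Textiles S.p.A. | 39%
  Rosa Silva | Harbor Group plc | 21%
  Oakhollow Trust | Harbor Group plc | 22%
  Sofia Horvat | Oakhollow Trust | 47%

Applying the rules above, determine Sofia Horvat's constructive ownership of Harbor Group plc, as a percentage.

58.97%

By sibling attribution (R1), Sofia Horvat is treated as also owning Nadia Horvat's interest in Talon Mining NL, giving 10% + 61% = 71%.
By sibling attribution (R1), Sofia Horvat is treated as also owning Nadia Horvat's interest in Oakhollow Trust, giving 47% + 50% = 97%.
By sibling attribution (R1), Sofia Horvat is treated as also owning Nadia Horvat's interest in Cobalt Textiles S.p.A, giving 39% + 32% = 71%.
Chain via Talon Mining NL (R3): 71% × 17% = 12.07% of Harbor Group plc.
Chain via Oakhollow Trust (R3): 97% × 22% = 21.34% of Harbor Group plc.
Chain via Cobalt Textiles S.p.A. (R3): 71% × 36% = 25.56% of Harbor Group plc.
Aggregating (R2): 12.07% + 21.34% + 25.56% = 58.97%.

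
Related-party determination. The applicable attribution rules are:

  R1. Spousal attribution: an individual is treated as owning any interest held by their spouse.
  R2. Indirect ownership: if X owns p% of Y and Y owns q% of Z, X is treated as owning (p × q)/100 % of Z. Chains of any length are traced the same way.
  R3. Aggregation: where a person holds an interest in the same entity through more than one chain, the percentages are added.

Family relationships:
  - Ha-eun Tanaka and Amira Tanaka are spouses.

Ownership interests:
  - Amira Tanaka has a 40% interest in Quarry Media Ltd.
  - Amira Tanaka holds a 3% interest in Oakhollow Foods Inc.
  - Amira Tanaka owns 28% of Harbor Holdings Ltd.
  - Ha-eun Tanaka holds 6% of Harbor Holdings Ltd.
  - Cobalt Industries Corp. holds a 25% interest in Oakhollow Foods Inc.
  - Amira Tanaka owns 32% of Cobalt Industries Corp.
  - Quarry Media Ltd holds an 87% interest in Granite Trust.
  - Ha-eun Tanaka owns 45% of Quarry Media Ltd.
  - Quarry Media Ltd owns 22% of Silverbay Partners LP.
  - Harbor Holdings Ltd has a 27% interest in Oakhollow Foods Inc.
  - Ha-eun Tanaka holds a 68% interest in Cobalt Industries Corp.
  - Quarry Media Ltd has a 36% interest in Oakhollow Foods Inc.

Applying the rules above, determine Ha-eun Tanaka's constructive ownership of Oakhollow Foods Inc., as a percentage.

By spousal attribution (R1), Ha-eun Tanaka is treated as also owning Amira Tanaka's interest in Cobalt Industries Corp, giving 68% + 32% = 100%.
By spousal attribution (R1), Ha-eun Tanaka is treated as also owning Amira Tanaka's interest in Quarry Media Ltd, giving 45% + 40% = 85%.
By spousal attribution (R1), Ha-eun Tanaka is treated as also owning Amira Tanaka's interest in Harbor Holdings Ltd, giving 6% + 28% = 34%.
By spousal attribution (R1), Ha-eun Tanaka is treated as owning Amira Tanaka's 3% interest in Oakhollow Foods Inc.
Chain via Cobalt Industries Corp. (R2): 100% × 25% = 25% of Oakhollow Foods Inc.
Chain via Quarry Media Ltd (R2): 85% × 36% = 30.6% of Oakhollow Foods Inc.
Chain via Harbor Holdings Ltd (R2): 34% × 27% = 9.18% of Oakhollow Foods Inc.
Direct interest in Oakhollow Foods Inc: 3%.
Aggregating (R3): 25% + 30.6% + 9.18% + 3% = 67.78%.

67.78%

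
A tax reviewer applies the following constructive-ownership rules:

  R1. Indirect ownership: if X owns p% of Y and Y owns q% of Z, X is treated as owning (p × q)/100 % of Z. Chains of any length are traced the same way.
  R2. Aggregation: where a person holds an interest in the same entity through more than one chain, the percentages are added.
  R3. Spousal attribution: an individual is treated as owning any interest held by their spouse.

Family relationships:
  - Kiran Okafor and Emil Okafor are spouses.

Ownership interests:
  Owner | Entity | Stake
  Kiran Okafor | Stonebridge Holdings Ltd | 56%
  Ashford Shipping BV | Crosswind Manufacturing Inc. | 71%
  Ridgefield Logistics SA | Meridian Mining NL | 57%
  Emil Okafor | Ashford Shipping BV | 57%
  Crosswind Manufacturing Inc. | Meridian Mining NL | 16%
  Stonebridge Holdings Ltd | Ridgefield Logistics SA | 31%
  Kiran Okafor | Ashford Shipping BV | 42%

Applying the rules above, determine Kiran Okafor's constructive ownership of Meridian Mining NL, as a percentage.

21.1416%

By spousal attribution (R3), Kiran Okafor is treated as also owning Emil Okafor's interest in Ashford Shipping BV, giving 42% + 57% = 99%.
Chain via Stonebridge Holdings Ltd → Ridgefield Logistics SA (R1): 56% × 31% × 57% = 9.8952% of Meridian Mining NL.
Chain via Ashford Shipping BV → Crosswind Manufacturing Inc. (R1): 99% × 71% × 16% = 11.2464% of Meridian Mining NL.
Aggregating (R2): 9.8952% + 11.2464% = 21.1416%.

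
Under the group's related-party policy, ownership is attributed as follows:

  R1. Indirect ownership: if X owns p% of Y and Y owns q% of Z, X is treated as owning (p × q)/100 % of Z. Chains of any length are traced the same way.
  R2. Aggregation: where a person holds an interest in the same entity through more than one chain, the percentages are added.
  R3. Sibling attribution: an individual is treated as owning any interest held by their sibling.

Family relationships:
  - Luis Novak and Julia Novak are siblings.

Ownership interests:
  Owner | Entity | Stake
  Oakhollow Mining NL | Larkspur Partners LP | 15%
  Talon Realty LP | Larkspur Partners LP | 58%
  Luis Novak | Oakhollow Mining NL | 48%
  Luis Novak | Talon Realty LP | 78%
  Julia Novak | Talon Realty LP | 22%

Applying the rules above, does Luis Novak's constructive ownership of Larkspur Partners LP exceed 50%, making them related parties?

By sibling attribution (R3), Luis Novak is treated as also owning Julia Novak's interest in Talon Realty LP, giving 78% + 22% = 100%.
Chain via Talon Realty LP (R1): 100% × 58% = 58% of Larkspur Partners LP.
Chain via Oakhollow Mining NL (R1): 48% × 15% = 7.2% of Larkspur Partners LP.
Aggregating (R2): 58% + 7.2% = 65.2%.
65.2% exceeds the 50% threshold, so Luis is a related party to Larkspur Partners LP.

Yes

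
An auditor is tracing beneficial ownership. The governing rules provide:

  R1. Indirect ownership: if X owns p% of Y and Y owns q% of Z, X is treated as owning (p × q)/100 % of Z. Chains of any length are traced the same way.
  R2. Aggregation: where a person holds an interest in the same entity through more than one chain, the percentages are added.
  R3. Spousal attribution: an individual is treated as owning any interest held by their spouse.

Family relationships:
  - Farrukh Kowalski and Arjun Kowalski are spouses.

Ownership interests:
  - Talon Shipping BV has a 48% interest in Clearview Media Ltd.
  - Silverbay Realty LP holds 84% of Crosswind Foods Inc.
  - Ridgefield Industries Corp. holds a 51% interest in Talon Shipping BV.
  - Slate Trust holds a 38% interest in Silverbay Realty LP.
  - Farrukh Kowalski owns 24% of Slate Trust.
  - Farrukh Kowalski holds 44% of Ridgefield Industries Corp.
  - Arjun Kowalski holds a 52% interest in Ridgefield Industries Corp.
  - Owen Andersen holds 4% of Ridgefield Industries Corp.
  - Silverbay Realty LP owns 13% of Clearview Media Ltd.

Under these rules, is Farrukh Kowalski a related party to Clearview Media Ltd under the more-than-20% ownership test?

Yes

By spousal attribution (R3), Farrukh Kowalski is treated as also owning Arjun Kowalski's interest in Ridgefield Industries Corp, giving 44% + 52% = 96%.
Chain via Ridgefield Industries Corp. → Talon Shipping BV (R1): 96% × 51% × 48% = 23.5008% of Clearview Media Ltd.
Chain via Slate Trust → Silverbay Realty LP (R1): 24% × 38% × 13% = 1.1856% of Clearview Media Ltd.
Aggregating (R2): 23.5008% + 1.1856% = 24.6864%.
24.6864% exceeds the 20% threshold, so Farrukh is a related party to Clearview Media Ltd.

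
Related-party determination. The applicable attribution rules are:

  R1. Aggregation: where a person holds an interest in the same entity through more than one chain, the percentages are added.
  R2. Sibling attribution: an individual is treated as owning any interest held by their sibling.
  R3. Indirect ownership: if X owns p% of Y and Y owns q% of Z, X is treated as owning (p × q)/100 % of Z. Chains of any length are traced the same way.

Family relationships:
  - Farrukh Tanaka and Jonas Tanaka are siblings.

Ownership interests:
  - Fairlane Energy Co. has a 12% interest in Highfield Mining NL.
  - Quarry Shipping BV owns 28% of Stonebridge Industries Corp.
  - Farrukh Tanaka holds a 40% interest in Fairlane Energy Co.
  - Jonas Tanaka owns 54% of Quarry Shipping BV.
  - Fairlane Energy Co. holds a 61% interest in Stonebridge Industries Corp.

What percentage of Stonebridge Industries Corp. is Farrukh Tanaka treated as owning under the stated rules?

39.52%

By sibling attribution (R2), Farrukh Tanaka is treated as owning Jonas Tanaka's 54% interest in Quarry Shipping BV.
Chain via Fairlane Energy Co. (R3): 40% × 61% = 24.4% of Stonebridge Industries Corp.
Chain via Quarry Shipping BV (R3): 54% × 28% = 15.12% of Stonebridge Industries Corp.
Aggregating (R1): 24.4% + 15.12% = 39.52%.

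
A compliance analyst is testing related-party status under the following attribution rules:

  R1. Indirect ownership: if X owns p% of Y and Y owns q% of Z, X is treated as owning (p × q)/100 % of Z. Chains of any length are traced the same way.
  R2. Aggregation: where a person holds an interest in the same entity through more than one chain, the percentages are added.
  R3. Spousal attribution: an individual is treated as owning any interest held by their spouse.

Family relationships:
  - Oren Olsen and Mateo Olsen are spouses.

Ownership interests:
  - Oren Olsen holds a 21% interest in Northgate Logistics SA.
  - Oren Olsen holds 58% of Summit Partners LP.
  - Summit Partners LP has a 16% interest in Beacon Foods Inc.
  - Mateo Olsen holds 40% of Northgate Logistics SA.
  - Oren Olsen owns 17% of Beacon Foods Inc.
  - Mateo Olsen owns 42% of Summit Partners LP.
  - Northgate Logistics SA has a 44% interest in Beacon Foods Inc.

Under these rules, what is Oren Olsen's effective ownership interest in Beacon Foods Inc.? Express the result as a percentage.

59.84%

By spousal attribution (R3), Oren Olsen is treated as also owning Mateo Olsen's interest in Northgate Logistics SA, giving 21% + 40% = 61%.
By spousal attribution (R3), Oren Olsen is treated as also owning Mateo Olsen's interest in Summit Partners LP, giving 58% + 42% = 100%.
Chain via Northgate Logistics SA (R1): 61% × 44% = 26.84% of Beacon Foods Inc.
Chain via Summit Partners LP (R1): 100% × 16% = 16% of Beacon Foods Inc.
Direct interest in Beacon Foods Inc: 17%.
Aggregating (R2): 26.84% + 16% + 17% = 59.84%.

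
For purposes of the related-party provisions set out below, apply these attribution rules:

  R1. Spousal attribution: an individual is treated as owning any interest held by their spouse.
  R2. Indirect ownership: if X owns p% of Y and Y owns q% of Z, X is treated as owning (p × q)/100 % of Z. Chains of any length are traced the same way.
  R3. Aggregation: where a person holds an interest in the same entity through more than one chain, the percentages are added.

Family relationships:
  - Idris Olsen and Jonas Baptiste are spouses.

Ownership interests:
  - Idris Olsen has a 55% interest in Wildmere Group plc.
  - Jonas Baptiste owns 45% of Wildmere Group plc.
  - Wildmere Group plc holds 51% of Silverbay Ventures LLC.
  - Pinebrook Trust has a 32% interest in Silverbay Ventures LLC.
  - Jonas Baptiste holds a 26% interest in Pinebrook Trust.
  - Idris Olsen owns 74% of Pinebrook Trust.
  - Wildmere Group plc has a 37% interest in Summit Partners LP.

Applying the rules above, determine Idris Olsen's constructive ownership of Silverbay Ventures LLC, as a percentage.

83%

By spousal attribution (R1), Idris Olsen is treated as also owning Jonas Baptiste's interest in Wildmere Group plc, giving 55% + 45% = 100%.
By spousal attribution (R1), Idris Olsen is treated as also owning Jonas Baptiste's interest in Pinebrook Trust, giving 74% + 26% = 100%.
Chain via Wildmere Group plc (R2): 100% × 51% = 51% of Silverbay Ventures LLC.
Chain via Pinebrook Trust (R2): 100% × 32% = 32% of Silverbay Ventures LLC.
Aggregating (R3): 51% + 32% = 83%.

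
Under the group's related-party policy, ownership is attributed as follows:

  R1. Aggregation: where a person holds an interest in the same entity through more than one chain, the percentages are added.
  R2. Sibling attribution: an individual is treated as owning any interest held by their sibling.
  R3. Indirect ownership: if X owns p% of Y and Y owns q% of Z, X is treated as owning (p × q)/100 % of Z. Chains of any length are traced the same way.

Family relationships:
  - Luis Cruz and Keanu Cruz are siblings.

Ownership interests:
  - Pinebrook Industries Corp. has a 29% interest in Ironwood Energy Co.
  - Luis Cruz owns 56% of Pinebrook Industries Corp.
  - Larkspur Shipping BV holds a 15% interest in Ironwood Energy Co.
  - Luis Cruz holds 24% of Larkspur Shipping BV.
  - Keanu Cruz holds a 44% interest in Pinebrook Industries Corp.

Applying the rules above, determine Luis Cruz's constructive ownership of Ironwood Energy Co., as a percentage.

32.6%

By sibling attribution (R2), Luis Cruz is treated as also owning Keanu Cruz's interest in Pinebrook Industries Corp, giving 56% + 44% = 100%.
Chain via Larkspur Shipping BV (R3): 24% × 15% = 3.6% of Ironwood Energy Co.
Chain via Pinebrook Industries Corp. (R3): 100% × 29% = 29% of Ironwood Energy Co.
Aggregating (R1): 3.6% + 29% = 32.6%.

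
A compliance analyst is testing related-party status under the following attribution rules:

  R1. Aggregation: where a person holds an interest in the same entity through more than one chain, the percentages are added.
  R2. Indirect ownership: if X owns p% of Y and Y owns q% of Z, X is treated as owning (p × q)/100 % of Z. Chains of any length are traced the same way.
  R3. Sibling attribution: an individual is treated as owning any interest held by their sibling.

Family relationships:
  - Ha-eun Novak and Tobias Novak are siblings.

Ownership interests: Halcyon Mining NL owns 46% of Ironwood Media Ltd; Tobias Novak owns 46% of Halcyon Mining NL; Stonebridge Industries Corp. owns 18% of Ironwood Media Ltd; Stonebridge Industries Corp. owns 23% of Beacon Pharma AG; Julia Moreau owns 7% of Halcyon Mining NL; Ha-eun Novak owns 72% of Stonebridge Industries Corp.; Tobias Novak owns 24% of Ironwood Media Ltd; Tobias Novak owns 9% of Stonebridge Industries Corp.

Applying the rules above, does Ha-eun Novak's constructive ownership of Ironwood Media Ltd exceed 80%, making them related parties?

No

By sibling attribution (R3), Ha-eun Novak is treated as also owning Tobias Novak's interest in Stonebridge Industries Corp, giving 72% + 9% = 81%.
By sibling attribution (R3), Ha-eun Novak is treated as owning Tobias Novak's 46% interest in Halcyon Mining NL.
By sibling attribution (R3), Ha-eun Novak is treated as owning Tobias Novak's 24% interest in Ironwood Media Ltd.
Chain via Stonebridge Industries Corp. (R2): 81% × 18% = 14.58% of Ironwood Media Ltd.
Chain via Halcyon Mining NL (R2): 46% × 46% = 21.16% of Ironwood Media Ltd.
Direct interest in Ironwood Media Ltd: 24%.
Aggregating (R1): 14.58% + 21.16% + 24% = 59.74%.
59.74% does not exceed the 80% threshold, so Ha-eun is not a related party to Ironwood Media Ltd.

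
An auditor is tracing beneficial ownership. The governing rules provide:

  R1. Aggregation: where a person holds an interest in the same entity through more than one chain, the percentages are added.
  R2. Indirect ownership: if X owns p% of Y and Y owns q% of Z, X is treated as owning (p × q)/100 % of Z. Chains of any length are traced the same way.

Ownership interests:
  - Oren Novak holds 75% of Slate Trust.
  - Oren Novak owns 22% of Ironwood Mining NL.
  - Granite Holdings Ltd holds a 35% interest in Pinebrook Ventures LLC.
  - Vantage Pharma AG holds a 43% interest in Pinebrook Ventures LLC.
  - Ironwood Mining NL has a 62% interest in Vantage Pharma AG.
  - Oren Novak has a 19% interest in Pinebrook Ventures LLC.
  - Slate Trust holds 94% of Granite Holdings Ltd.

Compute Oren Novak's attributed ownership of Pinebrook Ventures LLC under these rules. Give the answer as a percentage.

49.5402%

Chain via Slate Trust → Granite Holdings Ltd (R2): 75% × 94% × 35% = 24.675% of Pinebrook Ventures LLC.
Chain via Ironwood Mining NL → Vantage Pharma AG (R2): 22% × 62% × 43% = 5.8652% of Pinebrook Ventures LLC.
Direct interest in Pinebrook Ventures LLC: 19%.
Aggregating (R1): 24.675% + 5.8652% + 19% = 49.5402%.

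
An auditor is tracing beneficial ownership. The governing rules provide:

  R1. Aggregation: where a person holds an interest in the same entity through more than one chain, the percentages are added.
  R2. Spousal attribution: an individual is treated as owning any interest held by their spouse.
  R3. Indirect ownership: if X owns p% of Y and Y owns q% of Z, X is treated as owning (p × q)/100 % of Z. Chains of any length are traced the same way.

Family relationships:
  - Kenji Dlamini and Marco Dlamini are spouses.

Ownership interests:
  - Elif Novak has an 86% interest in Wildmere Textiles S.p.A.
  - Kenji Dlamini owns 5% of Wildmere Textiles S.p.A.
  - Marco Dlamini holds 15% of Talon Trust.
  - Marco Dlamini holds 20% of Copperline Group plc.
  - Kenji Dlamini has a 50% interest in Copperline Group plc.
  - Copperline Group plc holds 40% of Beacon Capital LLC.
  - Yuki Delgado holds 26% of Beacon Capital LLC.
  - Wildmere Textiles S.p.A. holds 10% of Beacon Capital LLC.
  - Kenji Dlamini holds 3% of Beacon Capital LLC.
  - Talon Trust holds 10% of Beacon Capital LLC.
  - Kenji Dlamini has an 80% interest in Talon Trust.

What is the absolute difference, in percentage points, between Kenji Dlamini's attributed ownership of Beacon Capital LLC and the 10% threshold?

By spousal attribution (R2), Kenji Dlamini is treated as also owning Marco Dlamini's interest in Copperline Group plc, giving 50% + 20% = 70%.
By spousal attribution (R2), Kenji Dlamini is treated as also owning Marco Dlamini's interest in Talon Trust, giving 80% + 15% = 95%.
Chain via Copperline Group plc (R3): 70% × 40% = 28% of Beacon Capital LLC.
Chain via Wildmere Textiles S.p.A. (R3): 5% × 10% = 0.5% of Beacon Capital LLC.
Chain via Talon Trust (R3): 95% × 10% = 9.5% of Beacon Capital LLC.
Direct interest in Beacon Capital LLC: 3%.
Aggregating (R1): 28% + 0.5% + 9.5% + 3% = 41%.
41% exceeds the 10% threshold by 31 percentage points.

31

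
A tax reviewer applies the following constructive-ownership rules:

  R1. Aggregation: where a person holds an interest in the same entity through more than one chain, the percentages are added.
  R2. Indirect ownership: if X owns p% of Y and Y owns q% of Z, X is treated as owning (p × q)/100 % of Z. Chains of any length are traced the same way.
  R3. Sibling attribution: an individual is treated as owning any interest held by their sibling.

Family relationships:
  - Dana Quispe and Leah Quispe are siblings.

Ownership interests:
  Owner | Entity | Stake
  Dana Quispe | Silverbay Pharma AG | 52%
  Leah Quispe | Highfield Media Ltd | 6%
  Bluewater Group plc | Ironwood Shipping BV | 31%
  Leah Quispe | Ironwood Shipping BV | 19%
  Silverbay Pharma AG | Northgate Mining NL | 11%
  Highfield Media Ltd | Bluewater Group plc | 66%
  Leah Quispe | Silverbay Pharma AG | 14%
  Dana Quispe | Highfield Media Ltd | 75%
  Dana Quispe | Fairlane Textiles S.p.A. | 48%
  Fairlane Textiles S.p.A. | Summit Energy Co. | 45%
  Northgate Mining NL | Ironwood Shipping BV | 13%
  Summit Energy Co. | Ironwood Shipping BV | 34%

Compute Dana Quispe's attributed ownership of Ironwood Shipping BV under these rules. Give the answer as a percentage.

By sibling attribution (R3), Dana Quispe is treated as also owning Leah Quispe's interest in Silverbay Pharma AG, giving 52% + 14% = 66%.
By sibling attribution (R3), Dana Quispe is treated as also owning Leah Quispe's interest in Highfield Media Ltd, giving 75% + 6% = 81%.
By sibling attribution (R3), Dana Quispe is treated as owning Leah Quispe's 19% interest in Ironwood Shipping BV.
Chain via Silverbay Pharma AG → Northgate Mining NL (R2): 66% × 11% × 13% = 0.9438% of Ironwood Shipping BV.
Chain via Fairlane Textiles S.p.A. → Summit Energy Co. (R2): 48% × 45% × 34% = 7.344% of Ironwood Shipping BV.
Chain via Highfield Media Ltd → Bluewater Group plc (R2): 81% × 66% × 31% = 16.5726% of Ironwood Shipping BV.
Direct interest in Ironwood Shipping BV: 19%.
Aggregating (R1): 0.9438% + 7.344% + 16.5726% + 19% = 43.8604%.

43.8604%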